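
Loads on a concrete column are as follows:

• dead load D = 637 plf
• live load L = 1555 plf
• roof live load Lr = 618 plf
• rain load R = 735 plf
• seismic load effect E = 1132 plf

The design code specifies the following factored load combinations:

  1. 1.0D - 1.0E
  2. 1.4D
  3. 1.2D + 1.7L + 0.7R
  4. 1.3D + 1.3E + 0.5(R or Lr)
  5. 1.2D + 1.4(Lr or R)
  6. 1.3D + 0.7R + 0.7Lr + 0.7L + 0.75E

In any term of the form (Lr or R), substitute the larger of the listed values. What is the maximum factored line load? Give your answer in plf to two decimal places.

3922.40 plf

(R or Lr) → R = 735 plf; (Lr or R) → R = 735 plf.
1. 1.0(637) - 1.0(1132) = 637.00 - 1132.00 = -495.00
2. 1.4(637) = 891.80
3. 1.2(637) + 1.7(1555) + 0.7(735) = 764.40 + 2643.50 + 514.50 = 3922.40
4. 1.3(637) + 1.3(1132) + 0.5(735) = 828.10 + 1471.60 + 367.50 = 2667.20
5. 1.2(637) + 1.4(735) = 764.40 + 1029.00 = 1793.40
6. 1.3(637) + 0.7(735) + 0.7(618) + 0.7(1555) + 0.75(1132) = 828.10 + 514.50 + 432.60 + 1088.50 + 849.00 = 3712.70
Maximum is from combination 3.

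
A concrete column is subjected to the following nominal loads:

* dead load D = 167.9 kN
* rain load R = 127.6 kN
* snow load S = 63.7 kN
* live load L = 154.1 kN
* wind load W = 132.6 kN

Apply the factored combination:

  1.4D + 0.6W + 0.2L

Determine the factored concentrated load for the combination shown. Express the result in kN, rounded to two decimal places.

1.4(167.9) + 0.6(132.6) + 0.2(154.1) = 235.06 + 79.56 + 30.82 = 345.44
P_u = 345.44 kN.

345.44 kN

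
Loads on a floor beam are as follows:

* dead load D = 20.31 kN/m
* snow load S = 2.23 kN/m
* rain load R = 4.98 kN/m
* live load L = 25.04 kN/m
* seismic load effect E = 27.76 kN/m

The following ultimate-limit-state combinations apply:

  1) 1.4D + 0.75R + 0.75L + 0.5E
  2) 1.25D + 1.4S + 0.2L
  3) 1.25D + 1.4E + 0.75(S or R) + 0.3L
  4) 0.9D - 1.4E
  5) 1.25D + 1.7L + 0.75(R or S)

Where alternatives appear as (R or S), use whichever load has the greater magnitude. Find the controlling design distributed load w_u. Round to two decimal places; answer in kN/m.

(S or R) → R = 4.98 kN/m; (R or S) → R = 4.98 kN/m.
1) 1.4(20.31) + 0.75(4.98) + 0.75(25.04) + 0.5(27.76) = 28.43 + 3.74 + 18.78 + 13.88 = 64.83
2) 1.25(20.31) + 1.4(2.23) + 0.2(25.04) = 25.39 + 3.12 + 5.01 = 33.52
3) 1.25(20.31) + 1.4(27.76) + 0.75(4.98) + 0.3(25.04) = 25.39 + 38.86 + 3.74 + 7.51 = 75.50
4) 0.9(20.31) - 1.4(27.76) = -20.59
5) 1.25(20.31) + 1.7(25.04) + 0.75(4.98) = 71.69
Combination 3 governs: w_u = 75.50 kN/m.

75.50 kN/m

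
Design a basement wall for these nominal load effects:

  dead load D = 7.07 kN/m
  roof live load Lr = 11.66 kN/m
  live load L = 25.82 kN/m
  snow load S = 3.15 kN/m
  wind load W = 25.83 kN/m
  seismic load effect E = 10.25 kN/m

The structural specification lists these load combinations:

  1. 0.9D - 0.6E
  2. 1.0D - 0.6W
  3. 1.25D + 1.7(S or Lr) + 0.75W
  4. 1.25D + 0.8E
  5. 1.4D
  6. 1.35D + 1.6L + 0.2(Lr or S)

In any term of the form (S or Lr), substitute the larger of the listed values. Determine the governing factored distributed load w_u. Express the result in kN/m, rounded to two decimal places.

53.19 kN/m

(S or Lr) → Lr = 11.66 kN/m; (Lr or S) → Lr = 11.66 kN/m.
1. 0.9(7.07) - 0.6(10.25) = 6.36 - 6.15 = 0.21
2. 1.0(7.07) - 0.6(25.83) = 7.07 - 15.50 = -8.43
3. 1.25(7.07) + 1.7(11.66) + 0.75(25.83) = 8.84 + 19.82 + 19.37 = 48.03
4. 1.25(7.07) + 0.8(10.25) = 8.84 + 8.20 = 17.04
5. 1.4(7.07) = 9.90
6. 1.35(7.07) + 1.6(25.82) + 0.2(11.66) = 53.19
The controlling combination is 6, giving 53.19 kN/m.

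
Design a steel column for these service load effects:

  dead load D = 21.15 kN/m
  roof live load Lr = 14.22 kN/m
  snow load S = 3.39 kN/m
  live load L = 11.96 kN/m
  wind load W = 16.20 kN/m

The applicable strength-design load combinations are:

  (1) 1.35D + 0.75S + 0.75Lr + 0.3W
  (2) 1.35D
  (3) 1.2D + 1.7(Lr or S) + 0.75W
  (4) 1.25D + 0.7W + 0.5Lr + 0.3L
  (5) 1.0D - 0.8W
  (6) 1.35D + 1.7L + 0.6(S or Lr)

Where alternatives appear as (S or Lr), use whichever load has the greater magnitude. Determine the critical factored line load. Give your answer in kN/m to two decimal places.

61.70 kN/m

(Lr or S) → Lr = 14.22 kN/m; (S or Lr) → Lr = 14.22 kN/m.
(1) 1.35(21.15) + 0.75(3.39) + 0.75(14.22) + 0.3(16.20) = 28.55 + 2.54 + 10.67 + 4.86 = 46.62
(2) 1.35(21.15) = 28.55
(3) 1.2(21.15) + 1.7(14.22) + 0.75(16.20) = 25.38 + 24.17 + 12.15 = 61.70
(4) 1.25(21.15) + 0.7(16.20) + 0.5(14.22) + 0.3(11.96) = 26.44 + 11.34 + 7.11 + 3.59 = 48.48
(5) 1.0(21.15) - 0.8(16.20) = 21.15 - 12.96 = 8.19
(6) 1.35(21.15) + 1.7(11.96) + 0.6(14.22) = 57.42
Combination 3 governs: w_u = 61.70 kN/m.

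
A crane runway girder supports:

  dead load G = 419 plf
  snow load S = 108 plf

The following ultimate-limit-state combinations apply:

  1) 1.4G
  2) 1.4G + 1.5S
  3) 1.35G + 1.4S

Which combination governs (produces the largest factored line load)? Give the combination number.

Combination 2

1) 1.4(419) = 586.6
2) 1.4(419) + 1.5(108) = 586.6 + 162.0 = 748.6
3) 1.35(419) + 1.4(108) = 565.7 + 151.2 = 716.9
The largest value is 748.6 plf from combination 2.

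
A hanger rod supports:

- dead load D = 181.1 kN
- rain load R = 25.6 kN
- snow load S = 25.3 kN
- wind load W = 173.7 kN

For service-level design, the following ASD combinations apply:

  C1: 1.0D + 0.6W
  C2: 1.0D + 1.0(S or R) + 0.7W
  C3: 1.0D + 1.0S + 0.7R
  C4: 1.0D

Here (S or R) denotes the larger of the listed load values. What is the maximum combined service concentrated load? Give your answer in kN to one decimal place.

(S or R) → R = 25.6 kN.
C1: 1.0(181.1) + 0.6(173.7) = 285.3
C2: 1.0(181.1) + 1.0(25.6) + 0.7(173.7) = 328.3
C3: 1.0(181.1) + 1.0(25.3) + 0.7(25.6) = 224.3
C4: 1.0(181.1) = 181.1
The controlling combination is 2, giving 328.3 kN.

328.3 kN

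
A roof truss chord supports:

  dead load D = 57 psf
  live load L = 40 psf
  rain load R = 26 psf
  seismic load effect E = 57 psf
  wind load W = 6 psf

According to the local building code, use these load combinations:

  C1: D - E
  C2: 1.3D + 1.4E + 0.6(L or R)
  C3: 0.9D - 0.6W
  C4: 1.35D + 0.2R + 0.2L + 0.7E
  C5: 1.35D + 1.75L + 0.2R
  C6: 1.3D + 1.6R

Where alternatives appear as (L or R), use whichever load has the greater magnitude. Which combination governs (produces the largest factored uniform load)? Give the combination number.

Combination 2

(L or R) → L = 40 psf.
C1: 1.0(57) - 1.0(57) = 0.0
C2: 1.3(57) + 1.4(57) + 0.6(40) = 177.9
C3: 0.9(57) - 0.6(6) = 47.7
C4: 1.35(57) + 0.2(26) + 0.2(40) + 0.7(57) = 130.1
C5: 1.35(57) + 1.75(40) + 0.2(26) = 152.2
C6: 1.3(57) + 1.6(26) = 115.7
The largest value is 177.9 psf from combination 2.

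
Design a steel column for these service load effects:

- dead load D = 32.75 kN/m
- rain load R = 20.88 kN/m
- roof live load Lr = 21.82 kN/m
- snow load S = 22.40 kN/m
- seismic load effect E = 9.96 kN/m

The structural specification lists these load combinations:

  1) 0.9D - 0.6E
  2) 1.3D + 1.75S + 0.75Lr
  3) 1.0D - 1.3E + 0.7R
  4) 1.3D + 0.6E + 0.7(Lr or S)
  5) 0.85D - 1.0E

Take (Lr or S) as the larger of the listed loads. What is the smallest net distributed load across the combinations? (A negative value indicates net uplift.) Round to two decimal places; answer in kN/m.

(Lr or S) → S = 22.40 kN/m.
1) 0.9(32.75) - 0.6(9.96) = 29.48 - 5.98 = 23.50
2) 1.3(32.75) + 1.75(22.40) + 0.75(21.82) = 98.14
3) 1.0(32.75) - 1.3(9.96) + 0.7(20.88) = 32.75 - 12.95 + 14.62 = 34.42
4) 1.3(32.75) + 0.6(9.96) + 0.7(22.40) = 64.23
5) 0.85(32.75) - 1.0(9.96) = 27.84 - 9.96 = 17.88
Combination 5 gives the minimum: 17.88 kN/m.

17.88 kN/m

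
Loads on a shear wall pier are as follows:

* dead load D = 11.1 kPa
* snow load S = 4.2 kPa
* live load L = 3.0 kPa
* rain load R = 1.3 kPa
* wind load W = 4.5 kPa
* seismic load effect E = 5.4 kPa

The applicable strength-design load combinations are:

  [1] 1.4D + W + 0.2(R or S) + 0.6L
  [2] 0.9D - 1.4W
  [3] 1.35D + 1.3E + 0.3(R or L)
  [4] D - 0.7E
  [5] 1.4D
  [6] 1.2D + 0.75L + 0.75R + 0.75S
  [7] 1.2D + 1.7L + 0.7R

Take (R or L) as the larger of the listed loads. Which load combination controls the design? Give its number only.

(R or S) → S = 4.2 kPa; (R or L) → L = 3.0 kPa.
[1] 1.4(11.1) + 1.0(4.5) + 0.2(4.2) + 0.6(3.0) = 15.54 + 4.50 + 0.84 + 1.80 = 22.68
[2] 0.9(11.1) - 1.4(4.5) = 9.99 - 6.30 = 3.69
[3] 1.35(11.1) + 1.3(5.4) + 0.3(3.0) = 14.99 + 7.02 + 0.90 = 22.91
[4] 1.0(11.1) - 0.7(5.4) = 11.10 - 3.78 = 7.32
[5] 1.4(11.1) = 15.54
[6] 1.2(11.1) + 0.75(3.0) + 0.75(1.3) + 0.75(4.2) = 13.32 + 2.25 + 0.98 + 3.15 = 19.70
[7] 1.2(11.1) + 1.7(3.0) + 0.7(1.3) = 13.32 + 5.10 + 0.91 = 19.33
The largest value is 22.91 kPa from combination 3.

Combination 3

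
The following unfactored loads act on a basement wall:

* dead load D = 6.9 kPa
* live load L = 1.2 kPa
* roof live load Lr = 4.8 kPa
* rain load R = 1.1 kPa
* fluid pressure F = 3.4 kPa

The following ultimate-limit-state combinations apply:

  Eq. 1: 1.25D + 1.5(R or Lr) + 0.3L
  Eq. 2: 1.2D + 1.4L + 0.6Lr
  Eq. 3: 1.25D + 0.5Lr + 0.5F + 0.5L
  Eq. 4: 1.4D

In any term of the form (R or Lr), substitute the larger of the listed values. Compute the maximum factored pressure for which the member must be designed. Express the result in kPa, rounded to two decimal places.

(R or Lr) → Lr = 4.8 kPa.
Eq. 1: 1.25(6.9) + 1.5(4.8) + 0.3(1.2) = 16.19
Eq. 2: 1.2(6.9) + 1.4(1.2) + 0.6(4.8) = 12.84
Eq. 3: 1.25(6.9) + 0.5(4.8) + 0.5(3.4) + 0.5(1.2) = 13.33
Eq. 4: 1.4(6.9) = 9.66
The controlling combination is 1, giving 16.19 kPa.

16.19 kPa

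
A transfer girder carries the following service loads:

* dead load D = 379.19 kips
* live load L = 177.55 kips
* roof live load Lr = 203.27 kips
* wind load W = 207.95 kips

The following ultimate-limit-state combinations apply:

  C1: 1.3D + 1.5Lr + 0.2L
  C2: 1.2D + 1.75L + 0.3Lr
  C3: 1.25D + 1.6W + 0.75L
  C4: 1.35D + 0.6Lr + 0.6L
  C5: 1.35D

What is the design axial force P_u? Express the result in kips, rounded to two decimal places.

939.87 kips

C1: 1.3(379.19) + 1.5(203.27) + 0.2(177.55) = 833.36
C2: 1.2(379.19) + 1.75(177.55) + 0.3(203.27) = 826.72
C3: 1.25(379.19) + 1.6(207.95) + 0.75(177.55) = 939.87
C4: 1.35(379.19) + 0.6(203.27) + 0.6(177.55) = 740.40
C5: 1.35(379.19) = 511.91
Maximum is from combination 3.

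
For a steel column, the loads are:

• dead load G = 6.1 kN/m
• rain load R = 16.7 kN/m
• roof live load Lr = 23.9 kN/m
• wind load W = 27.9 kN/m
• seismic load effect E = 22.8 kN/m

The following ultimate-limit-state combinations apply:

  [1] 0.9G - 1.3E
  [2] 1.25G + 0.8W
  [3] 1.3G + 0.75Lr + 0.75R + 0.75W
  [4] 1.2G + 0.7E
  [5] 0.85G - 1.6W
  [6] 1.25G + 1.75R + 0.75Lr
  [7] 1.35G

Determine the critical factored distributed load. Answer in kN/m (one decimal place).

59.3 kN/m

[1] 0.9(6.1) - 1.3(22.8) = -24.2
[2] 1.25(6.1) + 0.8(27.9) = 7.6 + 22.3 = 29.9
[3] 1.3(6.1) + 0.75(23.9) + 0.75(16.7) + 0.75(27.9) = 59.3
[4] 1.2(6.1) + 0.7(22.8) = 7.3 + 16.0 = 23.3
[5] 0.85(6.1) - 1.6(27.9) = -39.5
[6] 1.25(6.1) + 1.75(16.7) + 0.75(23.9) = 54.8
[7] 1.35(6.1) = 8.2
Combination 3 governs: w_u = 59.3 kN/m.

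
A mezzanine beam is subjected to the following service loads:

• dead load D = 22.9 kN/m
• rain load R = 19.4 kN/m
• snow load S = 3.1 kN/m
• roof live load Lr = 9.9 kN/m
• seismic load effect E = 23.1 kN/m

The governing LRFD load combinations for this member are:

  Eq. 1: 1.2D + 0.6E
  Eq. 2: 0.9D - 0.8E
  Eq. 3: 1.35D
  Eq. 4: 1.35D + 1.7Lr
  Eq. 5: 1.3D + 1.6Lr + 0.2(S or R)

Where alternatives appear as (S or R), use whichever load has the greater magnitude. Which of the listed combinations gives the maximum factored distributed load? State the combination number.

Combination 5

(S or R) → R = 19.4 kN/m.
Eq. 1: 1.2(22.9) + 0.6(23.1) = 41.3
Eq. 2: 0.9(22.9) - 0.8(23.1) = 20.6 - 18.5 = 2.1
Eq. 3: 1.35(22.9) = 30.9
Eq. 4: 1.35(22.9) + 1.7(9.9) = 30.9 + 16.8 = 47.7
Eq. 5: 1.3(22.9) + 1.6(9.9) + 0.2(19.4) = 29.8 + 15.8 + 3.9 = 49.5
The largest value is 49.5 kN/m from combination 5.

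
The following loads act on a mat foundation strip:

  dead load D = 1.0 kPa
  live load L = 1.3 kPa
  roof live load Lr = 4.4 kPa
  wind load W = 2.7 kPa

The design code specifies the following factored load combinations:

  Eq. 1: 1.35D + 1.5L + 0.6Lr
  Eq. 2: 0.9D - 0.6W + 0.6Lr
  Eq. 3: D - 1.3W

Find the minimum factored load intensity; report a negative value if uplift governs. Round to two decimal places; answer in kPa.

-2.51 kPa

Eq. 1: 1.35(1.0) + 1.5(1.3) + 0.6(4.4) = 5.94
Eq. 2: 0.9(1.0) - 0.6(2.7) + 0.6(4.4) = 1.92
Eq. 3: 1.0(1.0) - 1.3(2.7) = -2.51
Combination 3 gives the minimum: -2.51 kPa.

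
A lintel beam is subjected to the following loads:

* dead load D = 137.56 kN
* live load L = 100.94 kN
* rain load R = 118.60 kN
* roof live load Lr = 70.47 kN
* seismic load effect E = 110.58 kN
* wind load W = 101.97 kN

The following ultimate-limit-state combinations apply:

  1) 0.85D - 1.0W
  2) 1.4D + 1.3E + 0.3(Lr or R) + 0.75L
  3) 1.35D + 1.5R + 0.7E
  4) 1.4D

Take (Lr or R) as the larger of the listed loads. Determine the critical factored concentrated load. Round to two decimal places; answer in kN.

447.62 kN

(Lr or R) → R = 118.60 kN.
1) 0.85(137.56) - 1.0(101.97) = 116.93 - 101.97 = 14.96
2) 1.4(137.56) + 1.3(110.58) + 0.3(118.60) + 0.75(100.94) = 192.58 + 143.75 + 35.58 + 75.71 = 447.62
3) 1.35(137.56) + 1.5(118.60) + 0.7(110.58) = 441.01
4) 1.4(137.56) = 192.58
Combination 2 governs: P_u = 447.62 kN.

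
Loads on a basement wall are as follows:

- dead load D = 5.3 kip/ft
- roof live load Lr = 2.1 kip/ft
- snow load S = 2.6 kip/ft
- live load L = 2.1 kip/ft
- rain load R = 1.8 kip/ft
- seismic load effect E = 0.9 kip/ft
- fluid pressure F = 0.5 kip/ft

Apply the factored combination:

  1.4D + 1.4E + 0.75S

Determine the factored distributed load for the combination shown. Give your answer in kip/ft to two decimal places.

1.4(5.3) + 1.4(0.9) + 0.75(2.6) = 7.42 + 1.26 + 1.95 = 10.63
w_u = 10.63 kip/ft.

10.63 kip/ft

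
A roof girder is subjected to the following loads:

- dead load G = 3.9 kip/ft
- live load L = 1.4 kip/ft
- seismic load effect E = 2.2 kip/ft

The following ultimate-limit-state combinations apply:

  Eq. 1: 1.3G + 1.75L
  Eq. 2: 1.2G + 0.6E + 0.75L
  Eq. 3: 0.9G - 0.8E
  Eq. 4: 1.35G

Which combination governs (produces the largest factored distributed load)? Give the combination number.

Combination 1

Eq. 1: 1.3(3.9) + 1.75(1.4) = 5.07 + 2.45 = 7.52
Eq. 2: 1.2(3.9) + 0.6(2.2) + 0.75(1.4) = 4.68 + 1.32 + 1.05 = 7.05
Eq. 3: 0.9(3.9) - 0.8(2.2) = 3.51 - 1.76 = 1.75
Eq. 4: 1.35(3.9) = 5.27
The largest value is 7.52 kip/ft from combination 1.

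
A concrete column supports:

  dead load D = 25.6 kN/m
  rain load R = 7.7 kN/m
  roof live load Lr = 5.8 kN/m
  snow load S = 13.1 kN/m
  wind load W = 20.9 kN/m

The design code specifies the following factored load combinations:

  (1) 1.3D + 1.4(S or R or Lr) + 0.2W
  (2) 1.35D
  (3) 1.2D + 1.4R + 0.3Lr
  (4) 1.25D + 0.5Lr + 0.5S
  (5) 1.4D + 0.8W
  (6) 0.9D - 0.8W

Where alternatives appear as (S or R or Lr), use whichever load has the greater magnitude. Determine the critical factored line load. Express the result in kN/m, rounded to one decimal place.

(S or R or Lr) → S = 13.1 kN/m.
(1) 1.3(25.6) + 1.4(13.1) + 0.2(20.9) = 33.3 + 18.3 + 4.2 = 55.8
(2) 1.35(25.6) = 34.6
(3) 1.2(25.6) + 1.4(7.7) + 0.3(5.8) = 30.7 + 10.8 + 1.7 = 43.2
(4) 1.25(25.6) + 0.5(5.8) + 0.5(13.1) = 32.0 + 2.9 + 6.6 = 41.5
(5) 1.4(25.6) + 0.8(20.9) = 52.6
(6) 0.9(25.6) - 0.8(20.9) = 23.0 - 16.7 = 6.3
Combination 1 governs: w_u = 55.8 kN/m.

55.8 kN/m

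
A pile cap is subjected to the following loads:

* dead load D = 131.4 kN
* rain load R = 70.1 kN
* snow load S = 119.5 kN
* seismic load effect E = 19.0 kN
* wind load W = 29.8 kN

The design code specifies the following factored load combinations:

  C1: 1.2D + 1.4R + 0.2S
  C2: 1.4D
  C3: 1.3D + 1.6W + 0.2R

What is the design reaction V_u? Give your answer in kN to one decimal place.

C1: 1.2(131.4) + 1.4(70.1) + 0.2(119.5) = 157.7 + 98.1 + 23.9 = 279.7
C2: 1.4(131.4) = 184.0
C3: 1.3(131.4) + 1.6(29.8) + 0.2(70.1) = 170.8 + 47.7 + 14.0 = 232.5
The controlling combination is 1, giving 279.7 kN.

279.7 kN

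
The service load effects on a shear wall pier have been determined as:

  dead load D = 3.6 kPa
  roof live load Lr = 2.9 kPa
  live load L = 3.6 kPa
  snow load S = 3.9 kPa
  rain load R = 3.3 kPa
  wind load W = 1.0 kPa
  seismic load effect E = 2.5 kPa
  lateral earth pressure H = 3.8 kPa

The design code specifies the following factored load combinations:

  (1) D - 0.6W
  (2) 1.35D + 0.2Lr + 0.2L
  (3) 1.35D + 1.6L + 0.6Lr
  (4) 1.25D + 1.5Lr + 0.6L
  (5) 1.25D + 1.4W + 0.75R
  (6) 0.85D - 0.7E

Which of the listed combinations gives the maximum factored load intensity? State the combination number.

(1) 1.0(3.6) - 0.6(1.0) = 3.0
(2) 1.35(3.6) + 0.2(2.9) + 0.2(3.6) = 6.2
(3) 1.35(3.6) + 1.6(3.6) + 0.6(2.9) = 12.4
(4) 1.25(3.6) + 1.5(2.9) + 0.6(3.6) = 11.0
(5) 1.25(3.6) + 1.4(1.0) + 0.75(3.3) = 8.4
(6) 0.85(3.6) - 0.7(2.5) = 1.3
The largest value is 12.4 kPa from combination 3.

Combination 3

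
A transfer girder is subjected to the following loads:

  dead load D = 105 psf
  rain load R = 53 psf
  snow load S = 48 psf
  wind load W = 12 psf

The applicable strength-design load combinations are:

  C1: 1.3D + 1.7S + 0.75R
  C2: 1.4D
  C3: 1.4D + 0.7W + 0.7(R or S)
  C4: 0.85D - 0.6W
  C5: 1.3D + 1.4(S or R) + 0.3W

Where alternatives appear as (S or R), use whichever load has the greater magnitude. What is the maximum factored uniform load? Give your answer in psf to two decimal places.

(R or S) → R = 53 psf; (S or R) → R = 53 psf.
C1: 1.3(105) + 1.7(48) + 0.75(53) = 257.85
C2: 1.4(105) = 147.00
C3: 1.4(105) + 0.7(12) + 0.7(53) = 192.50
C4: 0.85(105) - 0.6(12) = 82.05
C5: 1.3(105) + 1.4(53) + 0.3(12) = 214.30
The controlling combination is 1, giving 257.85 psf.

257.85 psf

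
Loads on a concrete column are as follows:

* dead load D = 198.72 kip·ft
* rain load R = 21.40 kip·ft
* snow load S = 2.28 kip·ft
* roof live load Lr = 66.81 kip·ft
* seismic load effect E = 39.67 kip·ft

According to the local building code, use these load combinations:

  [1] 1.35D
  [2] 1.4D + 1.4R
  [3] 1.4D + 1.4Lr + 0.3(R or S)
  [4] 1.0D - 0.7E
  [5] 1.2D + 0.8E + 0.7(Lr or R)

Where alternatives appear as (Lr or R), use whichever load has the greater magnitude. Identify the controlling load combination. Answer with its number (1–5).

Combination 3

(R or S) → R = 21.40 kip·ft; (Lr or R) → Lr = 66.81 kip·ft.
[1] 1.35(198.72) = 268.27
[2] 1.4(198.72) + 1.4(21.40) = 278.21 + 29.96 = 308.17
[3] 1.4(198.72) + 1.4(66.81) + 0.3(21.40) = 278.21 + 93.53 + 6.42 = 378.16
[4] 1.0(198.72) - 0.7(39.67) = 198.72 - 27.77 = 170.95
[5] 1.2(198.72) + 0.8(39.67) + 0.7(66.81) = 238.46 + 31.74 + 46.77 = 316.97
The largest value is 378.16 kip·ft from combination 3.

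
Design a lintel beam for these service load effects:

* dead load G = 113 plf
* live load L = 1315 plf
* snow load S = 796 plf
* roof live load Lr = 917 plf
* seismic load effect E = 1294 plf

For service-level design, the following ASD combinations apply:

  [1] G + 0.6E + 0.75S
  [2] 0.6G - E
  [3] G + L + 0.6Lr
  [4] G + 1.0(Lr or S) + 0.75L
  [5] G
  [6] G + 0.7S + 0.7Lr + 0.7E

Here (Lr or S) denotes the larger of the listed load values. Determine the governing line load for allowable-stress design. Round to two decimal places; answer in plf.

(Lr or S) → Lr = 917 plf.
[1] 1.0(113) + 0.6(1294) + 0.75(796) = 1486.40
[2] 0.6(113) - 1.0(1294) = -1226.20
[3] 1.0(113) + 1.0(1315) + 0.6(917) = 1978.20
[4] 1.0(113) + 1.0(917) + 0.75(1315) = 2016.25
[5] 1.0(113) = 113.00
[6] 1.0(113) + 0.7(796) + 0.7(917) + 0.7(1294) = 2217.90
The controlling combination is 6, giving 2217.90 plf.

2217.90 plf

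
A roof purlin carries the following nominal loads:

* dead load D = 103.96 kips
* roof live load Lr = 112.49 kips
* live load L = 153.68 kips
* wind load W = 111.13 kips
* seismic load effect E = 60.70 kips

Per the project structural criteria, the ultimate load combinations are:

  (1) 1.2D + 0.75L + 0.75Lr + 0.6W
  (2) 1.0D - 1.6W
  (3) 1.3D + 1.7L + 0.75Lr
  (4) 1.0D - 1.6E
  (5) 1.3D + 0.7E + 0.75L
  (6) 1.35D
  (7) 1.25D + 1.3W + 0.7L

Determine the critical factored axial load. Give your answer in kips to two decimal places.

(1) 1.2(103.96) + 0.75(153.68) + 0.75(112.49) + 0.6(111.13) = 124.75 + 115.26 + 84.37 + 66.68 = 391.06
(2) 1.0(103.96) - 1.6(111.13) = 103.96 - 177.81 = -73.85
(3) 1.3(103.96) + 1.7(153.68) + 0.75(112.49) = 480.77
(4) 1.0(103.96) - 1.6(60.70) = 103.96 - 97.12 = 6.84
(5) 1.3(103.96) + 0.7(60.70) + 0.75(153.68) = 135.15 + 42.49 + 115.26 = 292.90
(6) 1.35(103.96) = 140.35
(7) 1.25(103.96) + 1.3(111.13) + 0.7(153.68) = 129.95 + 144.47 + 107.58 = 382.00
Combination 3 governs: P_u = 480.77 kips.

480.77 kips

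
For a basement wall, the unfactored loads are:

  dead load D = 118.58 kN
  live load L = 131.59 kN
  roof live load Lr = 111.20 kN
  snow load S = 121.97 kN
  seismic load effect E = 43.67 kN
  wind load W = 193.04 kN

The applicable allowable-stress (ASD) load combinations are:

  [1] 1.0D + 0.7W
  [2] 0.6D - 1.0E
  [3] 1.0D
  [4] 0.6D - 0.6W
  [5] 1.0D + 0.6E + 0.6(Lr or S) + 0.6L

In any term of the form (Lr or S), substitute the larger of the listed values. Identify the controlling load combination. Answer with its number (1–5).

(Lr or S) → S = 121.97 kN.
[1] 1.0(118.58) + 0.7(193.04) = 118.58 + 135.13 = 253.71
[2] 0.6(118.58) - 1.0(43.67) = 71.15 - 43.67 = 27.48
[3] 1.0(118.58) = 118.58
[4] 0.6(118.58) - 0.6(193.04) = -44.68
[5] 1.0(118.58) + 0.6(43.67) + 0.6(121.97) + 0.6(131.59) = 296.92
The largest value is 296.92 kN from combination 5.

Combination 5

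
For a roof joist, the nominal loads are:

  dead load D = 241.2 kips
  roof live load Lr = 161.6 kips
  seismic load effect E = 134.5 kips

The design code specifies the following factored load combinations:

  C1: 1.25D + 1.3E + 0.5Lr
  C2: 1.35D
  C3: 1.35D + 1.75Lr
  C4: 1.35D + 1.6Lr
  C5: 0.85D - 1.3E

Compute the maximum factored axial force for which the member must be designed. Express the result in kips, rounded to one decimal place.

608.4 kips

C1: 1.25(241.2) + 1.3(134.5) + 0.5(161.6) = 301.5 + 174.9 + 80.8 = 557.2
C2: 1.35(241.2) = 325.6
C3: 1.35(241.2) + 1.75(161.6) = 325.6 + 282.8 = 608.4
C4: 1.35(241.2) + 1.6(161.6) = 325.6 + 258.6 = 584.2
C5: 0.85(241.2) - 1.3(134.5) = 30.2
The controlling combination is 3, giving 608.4 kips.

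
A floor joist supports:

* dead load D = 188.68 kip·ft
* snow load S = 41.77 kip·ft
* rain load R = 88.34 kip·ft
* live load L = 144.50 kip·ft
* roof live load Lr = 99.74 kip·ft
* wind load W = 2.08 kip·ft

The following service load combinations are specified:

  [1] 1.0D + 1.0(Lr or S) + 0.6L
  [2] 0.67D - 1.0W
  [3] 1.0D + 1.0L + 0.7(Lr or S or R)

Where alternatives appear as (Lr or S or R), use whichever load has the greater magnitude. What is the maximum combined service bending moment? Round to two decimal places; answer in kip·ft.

403.00 kip·ft

(Lr or S) → Lr = 99.74 kip·ft; (Lr or S or R) → Lr = 99.74 kip·ft.
[1] 1.0(188.68) + 1.0(99.74) + 0.6(144.50) = 188.68 + 99.74 + 86.70 = 375.12
[2] 0.67(188.68) - 1.0(2.08) = 126.42 - 2.08 = 124.34
[3] 1.0(188.68) + 1.0(144.50) + 0.7(99.74) = 188.68 + 144.50 + 69.82 = 403.00
Maximum is from combination 3.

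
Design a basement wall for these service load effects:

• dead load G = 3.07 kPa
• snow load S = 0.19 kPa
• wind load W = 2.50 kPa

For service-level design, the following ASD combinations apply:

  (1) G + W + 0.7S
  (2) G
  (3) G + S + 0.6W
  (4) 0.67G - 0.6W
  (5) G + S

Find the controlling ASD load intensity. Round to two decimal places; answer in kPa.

5.70 kPa

(1) 1.0(3.07) + 1.0(2.50) + 0.7(0.19) = 3.07 + 2.50 + 0.13 = 5.70
(2) 1.0(3.07) = 3.07
(3) 1.0(3.07) + 1.0(0.19) + 0.6(2.50) = 3.07 + 0.19 + 1.50 = 4.76
(4) 0.67(3.07) - 0.6(2.50) = 2.06 - 1.50 = 0.56
(5) 1.0(3.07) + 1.0(0.19) = 3.07 + 0.19 = 3.26
The controlling combination is 1, giving 5.70 kPa.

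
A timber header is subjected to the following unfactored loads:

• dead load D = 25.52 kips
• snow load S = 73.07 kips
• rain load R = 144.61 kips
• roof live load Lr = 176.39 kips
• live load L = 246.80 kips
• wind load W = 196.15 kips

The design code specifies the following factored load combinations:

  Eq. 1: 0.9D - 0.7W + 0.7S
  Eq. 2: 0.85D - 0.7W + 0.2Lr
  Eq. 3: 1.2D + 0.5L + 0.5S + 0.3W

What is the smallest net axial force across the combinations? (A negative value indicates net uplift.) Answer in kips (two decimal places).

-80.34 kips

Eq. 1: 0.9(25.52) - 0.7(196.15) + 0.7(73.07) = 22.97 - 137.31 + 51.15 = -63.19
Eq. 2: 0.85(25.52) - 0.7(196.15) + 0.2(176.39) = 21.69 - 137.31 + 35.28 = -80.34
Eq. 3: 1.2(25.52) + 0.5(246.80) + 0.5(73.07) + 0.3(196.15) = 249.40
Combination 2 gives the minimum: -80.34 kips.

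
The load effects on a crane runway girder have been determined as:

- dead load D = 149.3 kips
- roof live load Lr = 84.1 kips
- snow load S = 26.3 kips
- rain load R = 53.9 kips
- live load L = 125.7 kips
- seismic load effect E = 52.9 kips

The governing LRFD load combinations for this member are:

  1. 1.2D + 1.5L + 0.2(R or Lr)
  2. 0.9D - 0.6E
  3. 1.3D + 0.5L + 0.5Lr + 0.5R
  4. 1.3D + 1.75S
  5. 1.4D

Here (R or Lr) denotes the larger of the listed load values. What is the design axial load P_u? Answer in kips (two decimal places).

(R or Lr) → Lr = 84.1 kips.
1. 1.2(149.3) + 1.5(125.7) + 0.2(84.1) = 179.16 + 188.55 + 16.82 = 384.53
2. 0.9(149.3) - 0.6(52.9) = 134.37 - 31.74 = 102.63
3. 1.3(149.3) + 0.5(125.7) + 0.5(84.1) + 0.5(53.9) = 194.09 + 62.85 + 42.05 + 26.95 = 325.94
4. 1.3(149.3) + 1.75(26.3) = 194.09 + 46.03 = 240.12
5. 1.4(149.3) = 209.02
The controlling combination is 1, giving 384.53 kips.

384.53 kips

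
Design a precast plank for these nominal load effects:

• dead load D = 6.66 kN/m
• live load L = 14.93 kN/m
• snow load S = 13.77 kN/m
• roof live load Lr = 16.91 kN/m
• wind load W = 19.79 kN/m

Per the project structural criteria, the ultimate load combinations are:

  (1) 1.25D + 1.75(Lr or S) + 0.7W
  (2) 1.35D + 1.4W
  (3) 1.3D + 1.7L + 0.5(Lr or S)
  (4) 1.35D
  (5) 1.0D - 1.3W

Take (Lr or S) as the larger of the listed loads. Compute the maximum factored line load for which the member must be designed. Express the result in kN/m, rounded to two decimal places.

51.77 kN/m

(Lr or S) → Lr = 16.91 kN/m.
(1) 1.25(6.66) + 1.75(16.91) + 0.7(19.79) = 8.33 + 29.59 + 13.85 = 51.77
(2) 1.35(6.66) + 1.4(19.79) = 8.99 + 27.71 = 36.70
(3) 1.3(6.66) + 1.7(14.93) + 0.5(16.91) = 42.49
(4) 1.35(6.66) = 8.99
(5) 1.0(6.66) - 1.3(19.79) = 6.66 - 25.73 = -19.07
Maximum is from combination 1.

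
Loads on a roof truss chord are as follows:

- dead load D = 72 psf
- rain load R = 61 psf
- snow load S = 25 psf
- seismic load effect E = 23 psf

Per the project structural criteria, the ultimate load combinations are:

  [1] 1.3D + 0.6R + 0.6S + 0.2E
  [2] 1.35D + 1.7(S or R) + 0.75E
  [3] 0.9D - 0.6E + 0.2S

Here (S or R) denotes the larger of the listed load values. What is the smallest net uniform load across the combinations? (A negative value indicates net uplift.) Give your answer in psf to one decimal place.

(S or R) → R = 61 psf.
[1] 1.3(72) + 0.6(61) + 0.6(25) + 0.2(23) = 149.8
[2] 1.35(72) + 1.7(61) + 0.75(23) = 218.2
[3] 0.9(72) - 0.6(23) + 0.2(25) = 56.0
Combination 3 gives the minimum: 56.0 psf.

56.0 psf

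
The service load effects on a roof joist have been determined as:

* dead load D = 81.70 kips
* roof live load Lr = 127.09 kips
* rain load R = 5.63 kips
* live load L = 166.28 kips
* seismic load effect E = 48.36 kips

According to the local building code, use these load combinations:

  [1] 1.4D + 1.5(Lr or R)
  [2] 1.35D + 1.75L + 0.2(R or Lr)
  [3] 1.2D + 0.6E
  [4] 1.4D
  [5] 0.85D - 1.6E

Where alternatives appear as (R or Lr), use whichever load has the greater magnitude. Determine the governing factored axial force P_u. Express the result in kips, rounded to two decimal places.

426.70 kips

(Lr or R) → Lr = 127.09 kips; (R or Lr) → Lr = 127.09 kips.
[1] 1.4(81.70) + 1.5(127.09) = 114.38 + 190.64 = 305.02
[2] 1.35(81.70) + 1.75(166.28) + 0.2(127.09) = 426.70
[3] 1.2(81.70) + 0.6(48.36) = 98.04 + 29.02 = 127.06
[4] 1.4(81.70) = 114.38
[5] 0.85(81.70) - 1.6(48.36) = 69.45 - 77.38 = -7.93
Combination 2 governs: P_u = 426.70 kips.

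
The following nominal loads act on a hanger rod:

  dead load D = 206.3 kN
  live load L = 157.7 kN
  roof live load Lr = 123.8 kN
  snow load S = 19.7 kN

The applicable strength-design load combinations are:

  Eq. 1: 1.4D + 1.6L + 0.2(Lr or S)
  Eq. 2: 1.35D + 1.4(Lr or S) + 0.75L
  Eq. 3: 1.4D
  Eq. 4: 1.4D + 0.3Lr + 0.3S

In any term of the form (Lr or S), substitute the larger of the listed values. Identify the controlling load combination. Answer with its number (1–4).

Combination 2

(Lr or S) → Lr = 123.8 kN.
Eq. 1: 1.4(206.3) + 1.6(157.7) + 0.2(123.8) = 288.82 + 252.32 + 24.76 = 565.90
Eq. 2: 1.35(206.3) + 1.4(123.8) + 0.75(157.7) = 570.10
Eq. 3: 1.4(206.3) = 288.82
Eq. 4: 1.4(206.3) + 0.3(123.8) + 0.3(19.7) = 288.82 + 37.14 + 5.91 = 331.87
The largest value is 570.10 kN from combination 2.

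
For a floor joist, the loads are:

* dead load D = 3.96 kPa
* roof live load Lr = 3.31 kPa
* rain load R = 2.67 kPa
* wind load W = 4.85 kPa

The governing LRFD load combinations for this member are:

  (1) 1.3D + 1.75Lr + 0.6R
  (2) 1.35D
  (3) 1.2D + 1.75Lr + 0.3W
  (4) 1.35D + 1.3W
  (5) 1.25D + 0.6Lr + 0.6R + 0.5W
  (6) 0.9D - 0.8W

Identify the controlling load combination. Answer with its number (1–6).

(1) 1.3(3.96) + 1.75(3.31) + 0.6(2.67) = 5.15 + 5.79 + 1.60 = 12.54
(2) 1.35(3.96) = 5.35
(3) 1.2(3.96) + 1.75(3.31) + 0.3(4.85) = 4.75 + 5.79 + 1.46 = 12.00
(4) 1.35(3.96) + 1.3(4.85) = 11.65
(5) 1.25(3.96) + 0.6(3.31) + 0.6(2.67) + 0.5(4.85) = 10.96
(6) 0.9(3.96) - 0.8(4.85) = 3.56 - 3.88 = -0.32
The largest value is 12.54 kPa from combination 1.

Combination 1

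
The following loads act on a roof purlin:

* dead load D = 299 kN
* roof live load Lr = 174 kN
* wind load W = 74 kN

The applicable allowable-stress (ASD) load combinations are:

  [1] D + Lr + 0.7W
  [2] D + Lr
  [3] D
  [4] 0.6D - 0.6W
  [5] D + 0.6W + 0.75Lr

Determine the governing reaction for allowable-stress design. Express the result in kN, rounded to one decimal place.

[1] 1.0(299) + 1.0(174) + 0.7(74) = 299.0 + 174.0 + 51.8 = 524.8
[2] 1.0(299) + 1.0(174) = 299.0 + 174.0 = 473.0
[3] 1.0(299) = 299.0
[4] 0.6(299) - 0.6(74) = 179.4 - 44.4 = 135.0
[5] 1.0(299) + 0.6(74) + 0.75(174) = 299.0 + 44.4 + 130.5 = 473.9
The controlling combination is 1, giving 524.8 kN.

524.8 kN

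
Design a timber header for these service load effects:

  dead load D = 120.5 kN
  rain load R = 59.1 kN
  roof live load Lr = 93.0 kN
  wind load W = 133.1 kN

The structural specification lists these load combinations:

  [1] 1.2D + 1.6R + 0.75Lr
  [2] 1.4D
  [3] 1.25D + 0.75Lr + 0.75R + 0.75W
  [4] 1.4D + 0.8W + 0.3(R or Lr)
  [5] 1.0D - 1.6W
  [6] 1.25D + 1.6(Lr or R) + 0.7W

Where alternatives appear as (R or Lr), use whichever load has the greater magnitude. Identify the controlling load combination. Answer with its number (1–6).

Combination 6

(R or Lr) → Lr = 93.0 kN; (Lr or R) → Lr = 93.0 kN.
[1] 1.2(120.5) + 1.6(59.1) + 0.75(93.0) = 308.91
[2] 1.4(120.5) = 168.70
[3] 1.25(120.5) + 0.75(93.0) + 0.75(59.1) + 0.75(133.1) = 364.53
[4] 1.4(120.5) + 0.8(133.1) + 0.3(93.0) = 303.08
[5] 1.0(120.5) - 1.6(133.1) = -92.46
[6] 1.25(120.5) + 1.6(93.0) + 0.7(133.1) = 392.60
The largest value is 392.60 kN from combination 6.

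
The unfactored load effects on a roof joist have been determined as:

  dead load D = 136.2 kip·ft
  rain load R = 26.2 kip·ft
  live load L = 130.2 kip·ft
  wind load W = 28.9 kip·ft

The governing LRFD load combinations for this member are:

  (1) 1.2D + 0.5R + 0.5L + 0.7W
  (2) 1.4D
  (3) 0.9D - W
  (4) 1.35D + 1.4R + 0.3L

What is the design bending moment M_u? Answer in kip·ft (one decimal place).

261.9 kip·ft

(1) 1.2(136.2) + 0.5(26.2) + 0.5(130.2) + 0.7(28.9) = 261.9
(2) 1.4(136.2) = 190.7
(3) 0.9(136.2) - 1.0(28.9) = 122.6 - 28.9 = 93.7
(4) 1.35(136.2) + 1.4(26.2) + 0.3(130.2) = 259.6
Maximum is from combination 1.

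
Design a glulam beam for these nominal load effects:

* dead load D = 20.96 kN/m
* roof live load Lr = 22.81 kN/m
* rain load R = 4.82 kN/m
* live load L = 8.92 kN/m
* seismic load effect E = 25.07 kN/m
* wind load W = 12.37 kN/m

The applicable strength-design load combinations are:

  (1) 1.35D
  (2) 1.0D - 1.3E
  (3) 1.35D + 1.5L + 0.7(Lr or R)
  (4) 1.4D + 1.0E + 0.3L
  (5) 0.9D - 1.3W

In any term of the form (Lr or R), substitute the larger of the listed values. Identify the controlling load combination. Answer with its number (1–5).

Combination 3

(Lr or R) → Lr = 22.81 kN/m.
(1) 1.35(20.96) = 28.30
(2) 1.0(20.96) - 1.3(25.07) = 20.96 - 32.59 = -11.63
(3) 1.35(20.96) + 1.5(8.92) + 0.7(22.81) = 57.64
(4) 1.4(20.96) + 1.0(25.07) + 0.3(8.92) = 29.34 + 25.07 + 2.68 = 57.09
(5) 0.9(20.96) - 1.3(12.37) = 18.86 - 16.08 = 2.78
The largest value is 57.64 kN/m from combination 3.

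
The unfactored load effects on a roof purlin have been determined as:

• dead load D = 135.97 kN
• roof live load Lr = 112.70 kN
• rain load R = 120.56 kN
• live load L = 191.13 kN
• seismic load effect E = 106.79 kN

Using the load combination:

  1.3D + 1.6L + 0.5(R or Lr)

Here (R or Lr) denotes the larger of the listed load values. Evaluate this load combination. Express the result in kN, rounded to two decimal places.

542.85 kN

(R or Lr) → R = 120.56 kN.
1.3(135.97) + 1.6(191.13) + 0.5(120.56) = 176.76 + 305.81 + 60.28 = 542.85
P_u = 542.85 kN.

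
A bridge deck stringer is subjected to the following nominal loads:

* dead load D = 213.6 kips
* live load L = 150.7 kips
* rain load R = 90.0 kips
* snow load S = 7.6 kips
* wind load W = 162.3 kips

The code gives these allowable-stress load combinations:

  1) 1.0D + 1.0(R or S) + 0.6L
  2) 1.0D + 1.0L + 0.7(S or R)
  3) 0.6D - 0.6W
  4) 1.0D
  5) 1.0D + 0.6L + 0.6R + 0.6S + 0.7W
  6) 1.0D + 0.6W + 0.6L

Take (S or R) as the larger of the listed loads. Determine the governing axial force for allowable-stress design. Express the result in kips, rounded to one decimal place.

(R or S) → R = 90.0 kips; (S or R) → R = 90.0 kips.
1) 1.0(213.6) + 1.0(90.0) + 0.6(150.7) = 394.0
2) 1.0(213.6) + 1.0(150.7) + 0.7(90.0) = 427.3
3) 0.6(213.6) - 0.6(162.3) = 30.8
4) 1.0(213.6) = 213.6
5) 1.0(213.6) + 0.6(150.7) + 0.6(90.0) + 0.6(7.6) + 0.7(162.3) = 476.2
6) 1.0(213.6) + 0.6(162.3) + 0.6(150.7) = 401.4
The controlling combination is 5, giving 476.2 kips.

476.2 kips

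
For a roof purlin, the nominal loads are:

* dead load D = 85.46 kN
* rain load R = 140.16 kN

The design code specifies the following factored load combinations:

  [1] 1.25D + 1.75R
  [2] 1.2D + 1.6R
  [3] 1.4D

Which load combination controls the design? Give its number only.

Combination 1

[1] 1.25(85.46) + 1.75(140.16) = 352.11
[2] 1.2(85.46) + 1.6(140.16) = 326.81
[3] 1.4(85.46) = 119.64
The largest value is 352.11 kN from combination 1.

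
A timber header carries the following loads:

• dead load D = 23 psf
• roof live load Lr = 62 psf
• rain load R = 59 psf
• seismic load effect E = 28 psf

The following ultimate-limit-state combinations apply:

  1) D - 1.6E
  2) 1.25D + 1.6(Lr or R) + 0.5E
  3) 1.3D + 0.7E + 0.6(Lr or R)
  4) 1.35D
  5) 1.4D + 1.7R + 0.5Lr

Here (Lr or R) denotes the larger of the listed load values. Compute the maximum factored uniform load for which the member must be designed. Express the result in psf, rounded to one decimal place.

(Lr or R) → Lr = 62 psf.
1) 1.0(23) - 1.6(28) = 23.0 - 44.8 = -21.8
2) 1.25(23) + 1.6(62) + 0.5(28) = 28.8 + 99.2 + 14.0 = 142.0
3) 1.3(23) + 0.7(28) + 0.6(62) = 29.9 + 19.6 + 37.2 = 86.7
4) 1.35(23) = 31.1
5) 1.4(23) + 1.7(59) + 0.5(62) = 32.2 + 100.3 + 31.0 = 163.5
Maximum is from combination 5.

163.5 psf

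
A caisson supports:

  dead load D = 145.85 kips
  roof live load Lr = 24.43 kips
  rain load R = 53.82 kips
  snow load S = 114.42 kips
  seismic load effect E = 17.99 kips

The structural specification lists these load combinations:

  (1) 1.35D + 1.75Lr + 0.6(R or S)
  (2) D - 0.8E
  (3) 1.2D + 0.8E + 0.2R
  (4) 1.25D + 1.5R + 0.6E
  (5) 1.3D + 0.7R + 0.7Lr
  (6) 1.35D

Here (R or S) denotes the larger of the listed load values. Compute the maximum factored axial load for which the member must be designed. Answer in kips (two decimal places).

308.30 kips

(R or S) → S = 114.42 kips.
(1) 1.35(145.85) + 1.75(24.43) + 0.6(114.42) = 196.90 + 42.75 + 68.65 = 308.30
(2) 1.0(145.85) - 0.8(17.99) = 145.85 - 14.39 = 131.46
(3) 1.2(145.85) + 0.8(17.99) + 0.2(53.82) = 200.18
(4) 1.25(145.85) + 1.5(53.82) + 0.6(17.99) = 273.84
(5) 1.3(145.85) + 0.7(53.82) + 0.7(24.43) = 189.61 + 37.67 + 17.10 = 244.38
(6) 1.35(145.85) = 196.90
The controlling combination is 1, giving 308.30 kips.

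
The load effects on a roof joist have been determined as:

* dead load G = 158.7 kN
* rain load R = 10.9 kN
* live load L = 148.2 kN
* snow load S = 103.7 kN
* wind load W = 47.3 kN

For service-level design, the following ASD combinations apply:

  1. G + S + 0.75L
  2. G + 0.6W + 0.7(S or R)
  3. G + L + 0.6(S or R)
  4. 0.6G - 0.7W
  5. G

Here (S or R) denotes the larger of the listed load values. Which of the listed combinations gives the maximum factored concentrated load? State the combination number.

Combination 1

(S or R) → S = 103.7 kN.
1. 1.0(158.7) + 1.0(103.7) + 0.75(148.2) = 158.7 + 103.7 + 111.2 = 373.6
2. 1.0(158.7) + 0.6(47.3) + 0.7(103.7) = 158.7 + 28.4 + 72.6 = 259.7
3. 1.0(158.7) + 1.0(148.2) + 0.6(103.7) = 158.7 + 148.2 + 62.2 = 369.1
4. 0.6(158.7) - 0.7(47.3) = 95.2 - 33.1 = 62.1
5. 1.0(158.7) = 158.7
The largest value is 373.6 kN from combination 1.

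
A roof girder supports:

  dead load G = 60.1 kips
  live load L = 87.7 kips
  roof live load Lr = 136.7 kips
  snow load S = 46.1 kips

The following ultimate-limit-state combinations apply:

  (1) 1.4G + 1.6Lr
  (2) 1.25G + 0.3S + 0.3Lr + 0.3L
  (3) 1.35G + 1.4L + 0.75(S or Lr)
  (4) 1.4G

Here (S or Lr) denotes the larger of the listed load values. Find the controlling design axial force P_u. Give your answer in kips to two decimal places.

(S or Lr) → Lr = 136.7 kips.
(1) 1.4(60.1) + 1.6(136.7) = 302.86
(2) 1.25(60.1) + 0.3(46.1) + 0.3(136.7) + 0.3(87.7) = 156.28
(3) 1.35(60.1) + 1.4(87.7) + 0.75(136.7) = 306.44
(4) 1.4(60.1) = 84.14
Maximum is from combination 3.

306.44 kips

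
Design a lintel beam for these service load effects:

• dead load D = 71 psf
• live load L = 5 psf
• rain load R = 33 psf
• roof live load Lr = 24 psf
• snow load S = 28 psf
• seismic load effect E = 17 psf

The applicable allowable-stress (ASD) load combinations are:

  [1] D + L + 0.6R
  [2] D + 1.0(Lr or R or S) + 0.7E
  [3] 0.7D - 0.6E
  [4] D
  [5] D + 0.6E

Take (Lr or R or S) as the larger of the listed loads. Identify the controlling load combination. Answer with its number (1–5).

Combination 2

(Lr or R or S) → R = 33 psf.
[1] 1.0(71) + 1.0(5) + 0.6(33) = 95.8
[2] 1.0(71) + 1.0(33) + 0.7(17) = 115.9
[3] 0.7(71) - 0.6(17) = 39.5
[4] 1.0(71) = 71.0
[5] 1.0(71) + 0.6(17) = 81.2
The largest value is 115.9 psf from combination 2.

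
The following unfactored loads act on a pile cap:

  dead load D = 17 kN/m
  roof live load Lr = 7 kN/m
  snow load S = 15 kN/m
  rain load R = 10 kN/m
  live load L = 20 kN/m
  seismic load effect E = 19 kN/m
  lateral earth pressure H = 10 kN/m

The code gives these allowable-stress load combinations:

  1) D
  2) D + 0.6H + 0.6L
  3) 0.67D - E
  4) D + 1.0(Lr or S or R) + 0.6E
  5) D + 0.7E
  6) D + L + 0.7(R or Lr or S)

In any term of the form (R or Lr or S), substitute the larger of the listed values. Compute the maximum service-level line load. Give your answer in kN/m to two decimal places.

47.50 kN/m

(Lr or S or R) → S = 15 kN/m; (R or Lr or S) → S = 15 kN/m.
1) 1.0(17) = 17.00
2) 1.0(17) + 0.6(10) + 0.6(20) = 35.00
3) 0.67(17) - 1.0(19) = -7.61
4) 1.0(17) + 1.0(15) + 0.6(19) = 43.40
5) 1.0(17) + 0.7(19) = 30.30
6) 1.0(17) + 1.0(20) + 0.7(15) = 47.50
Combination 6 governs: w = 47.50 kN/m.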